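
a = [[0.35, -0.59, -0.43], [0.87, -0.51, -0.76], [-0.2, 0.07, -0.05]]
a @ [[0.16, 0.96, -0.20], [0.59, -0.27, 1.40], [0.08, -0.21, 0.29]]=[[-0.33, 0.59, -1.02], [-0.22, 1.13, -1.11], [0.01, -0.2, 0.12]]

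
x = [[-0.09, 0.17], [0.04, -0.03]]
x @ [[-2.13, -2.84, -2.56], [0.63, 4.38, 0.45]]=[[0.3, 1.0, 0.31], [-0.10, -0.24, -0.12]]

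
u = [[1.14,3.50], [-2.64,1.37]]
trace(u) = 2.51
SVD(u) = [[0.95, 0.32],  [0.32, -0.95]] @ diag([3.761725829029827, 2.871501138291584]) @ [[0.06,1.00], [1.00,-0.06]]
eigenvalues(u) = [(1.26+3.04j), (1.26-3.04j)]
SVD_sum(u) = [[0.23, 3.56], [0.08, 1.20]] + [[0.91, -0.06], [-2.72, 0.17]]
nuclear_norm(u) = 6.63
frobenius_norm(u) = 4.73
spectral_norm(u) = 3.76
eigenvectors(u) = [[0.76+0.00j, 0.76-0.00j], [(0.02+0.66j), 0.02-0.66j]]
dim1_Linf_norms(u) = [3.5, 2.64]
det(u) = 10.80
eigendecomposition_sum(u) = [[(0.57+1.54j),(1.75-0.72j)], [(-1.32+0.55j),0.68+1.50j]] + [[(0.57-1.54j), (1.75+0.72j)], [(-1.32-0.55j), 0.68-1.50j]]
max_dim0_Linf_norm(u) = 3.5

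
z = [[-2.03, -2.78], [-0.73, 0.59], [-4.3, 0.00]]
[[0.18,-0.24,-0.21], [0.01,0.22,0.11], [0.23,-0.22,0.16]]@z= [[0.71,-0.64], [-0.65,0.1], [-0.99,-0.77]]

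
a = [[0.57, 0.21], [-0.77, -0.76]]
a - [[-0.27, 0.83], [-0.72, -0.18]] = [[0.84, -0.62], [-0.05, -0.58]]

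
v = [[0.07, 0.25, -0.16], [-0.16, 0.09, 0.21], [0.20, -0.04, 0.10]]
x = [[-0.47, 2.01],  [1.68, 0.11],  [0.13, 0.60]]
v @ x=[[0.37, 0.07], [0.25, -0.19], [-0.15, 0.46]]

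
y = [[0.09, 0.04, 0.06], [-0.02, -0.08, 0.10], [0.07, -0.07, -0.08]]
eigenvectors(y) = [[(0.95+0j), (-0.03-0.22j), -0.03+0.22j], [(0.07+0j), (0.75+0j), (0.75-0j)], [(0.32+0j), -0.09+0.62j, -0.09-0.62j]]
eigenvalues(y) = [(0.11+0j), (-0.09+0.09j), (-0.09-0.09j)]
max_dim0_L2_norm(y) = 0.14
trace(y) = -0.07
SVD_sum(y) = [[-0.01, -0.0, 0.03], [-0.03, -0.0, 0.10], [0.03, 0.0, -0.09]] + [[0.05,0.08,0.02], [-0.03,-0.05,-0.01], [-0.02,-0.02,-0.01]] + [[0.04, -0.04, 0.01], [0.04, -0.03, 0.01], [0.06, -0.05, 0.02]]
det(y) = 0.00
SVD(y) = [[0.21, 0.83, -0.52], [0.71, -0.50, -0.49], [-0.67, -0.27, -0.69]] @ diag([0.1437604978912175, 0.11452163906265675, 0.11188258770904362]) @ [[-0.29, -0.01, 0.96], [0.57, 0.8, 0.18], [-0.77, 0.60, -0.23]]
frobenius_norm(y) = 0.22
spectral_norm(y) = 0.14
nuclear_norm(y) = 0.37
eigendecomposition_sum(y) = [[0.10+0.00j, (0.01+0j), (0.04-0j)],[0.01+0.00j, 0j, 0.00-0.00j],[(0.03+0j), 0.00+0.00j, (0.01-0j)]] + [[(-0.01+0j), (0.02+0.01j), 0.01-0.02j],[-0.01-0.02j, (-0.04+0.05j), (0.05+0.05j)],[(0.02-0.01j), -0.04-0.04j, -0.05+0.03j]] + [[(-0.01-0j), 0.02-0.01j, 0.01+0.02j], [-0.01+0.02j, (-0.04-0.05j), (0.05-0.05j)], [(0.02+0.01j), (-0.04+0.04j), (-0.05-0.03j)]]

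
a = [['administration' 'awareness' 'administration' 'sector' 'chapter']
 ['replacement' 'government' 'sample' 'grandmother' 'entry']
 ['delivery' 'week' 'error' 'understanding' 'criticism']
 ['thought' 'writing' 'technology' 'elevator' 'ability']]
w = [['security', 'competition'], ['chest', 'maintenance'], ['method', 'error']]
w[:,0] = ['security', 'chest', 'method']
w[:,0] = ['security', 'chest', 'method']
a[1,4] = 'entry'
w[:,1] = ['competition', 'maintenance', 'error']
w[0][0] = 'security'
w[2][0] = 'method'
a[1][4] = 'entry'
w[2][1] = 'error'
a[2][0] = 'delivery'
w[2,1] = 'error'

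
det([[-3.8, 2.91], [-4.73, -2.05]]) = 21.554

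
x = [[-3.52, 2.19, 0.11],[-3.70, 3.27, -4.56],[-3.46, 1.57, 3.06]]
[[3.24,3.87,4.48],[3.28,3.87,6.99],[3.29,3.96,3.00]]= x @ [[-0.24,-0.28,-0.66], [1.08,1.30,1.00], [0.25,0.31,-0.28]]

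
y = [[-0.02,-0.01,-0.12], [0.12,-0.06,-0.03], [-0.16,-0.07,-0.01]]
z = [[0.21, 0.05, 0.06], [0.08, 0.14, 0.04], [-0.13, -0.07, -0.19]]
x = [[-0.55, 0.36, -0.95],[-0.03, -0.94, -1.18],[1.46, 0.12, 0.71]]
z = x @ y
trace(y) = -0.09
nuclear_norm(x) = 3.95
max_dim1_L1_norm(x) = 2.29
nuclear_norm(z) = 0.55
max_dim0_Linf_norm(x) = 1.46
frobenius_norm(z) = 0.37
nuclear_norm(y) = 0.41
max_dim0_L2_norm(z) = 0.26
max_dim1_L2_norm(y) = 0.17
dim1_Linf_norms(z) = [0.21, 0.14, 0.19]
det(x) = -1.62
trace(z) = 0.16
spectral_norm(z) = 0.34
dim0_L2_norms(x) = [1.56, 1.01, 1.67]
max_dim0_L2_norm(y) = 0.2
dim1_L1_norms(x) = [1.86, 2.15, 2.29]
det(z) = -0.00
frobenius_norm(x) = 2.50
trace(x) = -0.78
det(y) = 0.00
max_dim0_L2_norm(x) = 1.67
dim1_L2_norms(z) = [0.22, 0.17, 0.24]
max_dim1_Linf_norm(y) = 0.16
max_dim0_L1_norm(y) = 0.3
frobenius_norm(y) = 0.25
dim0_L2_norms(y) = [0.2, 0.09, 0.12]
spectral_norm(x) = 2.09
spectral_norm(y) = 0.20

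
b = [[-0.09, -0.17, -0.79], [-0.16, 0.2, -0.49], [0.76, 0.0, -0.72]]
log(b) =[[0.62, 0.02, -2.32], [1.12, -1.2, -1.24], [2.0, 0.38, -0.95]]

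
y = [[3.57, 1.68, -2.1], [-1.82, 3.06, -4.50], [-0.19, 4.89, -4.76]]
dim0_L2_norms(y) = [4.01, 6.01, 6.88]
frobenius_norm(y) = 9.98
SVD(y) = [[-0.29, 0.90, -0.32], [-0.6, -0.43, -0.68], [-0.75, -0.0, 0.66]] @ diag([9.094147028997599, 4.01092403084485, 0.8473949691646109]) @ [[0.02,  -0.66,  0.75], [1.00,  0.05,  0.01], [-0.04,  0.75,  0.66]]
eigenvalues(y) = [(3.38+0j), (-0.76+2.93j), (-0.76-2.93j)]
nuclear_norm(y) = 13.95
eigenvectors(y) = [[(-0.83+0j), (0.09-0.13j), (0.09+0.13j)],[0.47+0.00j, (0.7+0j), 0.70-0.00j],[(0.3+0j), (0.56-0.4j), (0.56+0.4j)]]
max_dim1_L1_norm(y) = 9.84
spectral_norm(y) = 9.09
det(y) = 30.91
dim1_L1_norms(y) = [7.35, 9.38, 9.84]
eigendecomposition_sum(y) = [[3.24+0.00j,0.45+0.00j,-1.08+0.00j], [-1.84-0.00j,-0.25+0.00j,0.61+0.00j], [(-1.18-0j),-0.16+0.00j,0.39+0.00j]] + [[0.16+0.11j, (0.62-0.05j), -0.51+0.37j], [(0.01+0.85j), 1.66+2.11j, -2.56-0.94j], [0.49+0.67j, 2.53+0.73j, -2.58+0.71j]] + [[0.16-0.11j, 0.62+0.05j, -0.51-0.37j], [(0.01-0.85j), (1.66-2.11j), -2.56+0.94j], [0.49-0.67j, 2.53-0.73j, (-2.58-0.71j)]]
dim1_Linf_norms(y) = [3.57, 4.5, 4.89]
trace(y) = 1.87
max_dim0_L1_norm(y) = 11.36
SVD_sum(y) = [[-0.06, 1.71, -1.96], [-0.13, 3.57, -4.1], [-0.16, 4.47, -5.13]] + [[3.62, 0.17, 0.04], [-1.72, -0.08, -0.02], [-0.01, -0.00, -0.0]] + [[0.01, -0.2, -0.18], [0.03, -0.43, -0.38], [-0.02, 0.42, 0.37]]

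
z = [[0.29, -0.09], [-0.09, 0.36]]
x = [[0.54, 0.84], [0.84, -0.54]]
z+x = [[0.83, 0.75], [0.75, -0.18]]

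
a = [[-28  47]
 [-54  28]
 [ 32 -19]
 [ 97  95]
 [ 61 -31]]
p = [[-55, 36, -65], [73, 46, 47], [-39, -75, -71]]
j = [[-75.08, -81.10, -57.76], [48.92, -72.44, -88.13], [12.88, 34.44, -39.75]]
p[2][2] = -71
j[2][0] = 12.88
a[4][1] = -31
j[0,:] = [-75.08, -81.1, -57.76]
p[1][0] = 73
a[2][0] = 32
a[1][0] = -54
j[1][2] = -88.13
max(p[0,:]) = 36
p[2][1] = -75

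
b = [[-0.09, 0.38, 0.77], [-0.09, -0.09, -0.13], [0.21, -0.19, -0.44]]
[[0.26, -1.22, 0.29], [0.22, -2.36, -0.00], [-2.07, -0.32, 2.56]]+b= [[0.17, -0.84, 1.06],  [0.13, -2.45, -0.13],  [-1.86, -0.51, 2.12]]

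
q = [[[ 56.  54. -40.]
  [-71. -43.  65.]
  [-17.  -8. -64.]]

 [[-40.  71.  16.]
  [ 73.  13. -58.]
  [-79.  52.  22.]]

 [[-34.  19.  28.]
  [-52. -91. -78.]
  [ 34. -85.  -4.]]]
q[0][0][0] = 56.0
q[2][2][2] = -4.0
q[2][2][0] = 34.0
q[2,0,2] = 28.0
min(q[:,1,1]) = -91.0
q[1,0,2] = 16.0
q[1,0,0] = -40.0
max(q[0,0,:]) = 56.0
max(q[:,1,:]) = 73.0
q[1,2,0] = -79.0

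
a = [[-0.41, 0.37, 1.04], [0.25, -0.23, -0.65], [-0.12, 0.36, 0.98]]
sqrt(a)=[[(-0.02+0.64j), 0.30-0.19j, 0.81-0.58j], [0.04-0.39j, (-0.15+0.12j), -0.51+0.35j], [-0.03+0.16j, 0.38-0.05j, 1.05-0.15j]]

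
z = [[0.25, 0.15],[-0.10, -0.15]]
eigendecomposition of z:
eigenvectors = [[0.96, -0.39], [-0.27, 0.92]]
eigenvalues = [0.21, -0.11]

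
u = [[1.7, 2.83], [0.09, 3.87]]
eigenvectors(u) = [[-1.0,-0.78],[0.04,-0.63]]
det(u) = 6.32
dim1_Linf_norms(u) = [2.83, 3.87]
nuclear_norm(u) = 6.21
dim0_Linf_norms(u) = [1.7, 3.87]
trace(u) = 5.57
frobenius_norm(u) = 5.09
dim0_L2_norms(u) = [1.7, 4.79]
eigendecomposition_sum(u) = [[1.51, -1.88], [-0.06, 0.07]] + [[0.19, 4.71], [0.15, 3.8]]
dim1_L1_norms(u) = [4.53, 3.96]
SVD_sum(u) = [[0.74, 3.06],[0.89, 3.68]] + [[0.96, -0.23], [-0.8, 0.19]]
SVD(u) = [[0.64, 0.77], [0.77, -0.64]] @ diag([4.922745189581761, 1.2847100055847733]) @ [[0.24, 0.97], [0.97, -0.24]]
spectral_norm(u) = 4.92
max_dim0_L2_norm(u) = 4.79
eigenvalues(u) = [1.59, 3.98]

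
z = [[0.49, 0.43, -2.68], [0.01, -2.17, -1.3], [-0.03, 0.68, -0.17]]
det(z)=0.788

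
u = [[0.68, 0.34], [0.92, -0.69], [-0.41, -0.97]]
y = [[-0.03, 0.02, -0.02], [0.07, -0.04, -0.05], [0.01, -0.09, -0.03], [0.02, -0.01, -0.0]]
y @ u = [[0.01, -0.00], [0.03, 0.10], [-0.06, 0.09], [0.00, 0.01]]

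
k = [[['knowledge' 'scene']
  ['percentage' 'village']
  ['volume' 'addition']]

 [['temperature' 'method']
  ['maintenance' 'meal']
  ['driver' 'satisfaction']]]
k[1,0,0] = 'temperature'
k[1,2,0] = 'driver'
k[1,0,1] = 'method'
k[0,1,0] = 'percentage'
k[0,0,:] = ['knowledge', 'scene']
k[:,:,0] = [['knowledge', 'percentage', 'volume'], ['temperature', 'maintenance', 'driver']]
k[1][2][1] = 'satisfaction'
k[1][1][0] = 'maintenance'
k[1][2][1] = 'satisfaction'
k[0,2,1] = 'addition'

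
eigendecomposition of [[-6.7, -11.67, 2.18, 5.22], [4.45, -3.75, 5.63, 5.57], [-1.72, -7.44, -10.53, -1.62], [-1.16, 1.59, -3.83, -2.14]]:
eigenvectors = [[(-0.76+0j), (-0.76-0j), -0.85+0.00j, (-0.17+0j)], [(-0.08+0.49j), -0.08-0.49j, 0.03+0.00j, 0.41+0.00j], [-0.26-0.26j, (-0.26+0.26j), (0.51+0j), -0.36+0.00j], [(0.06-0.21j), 0.06+0.21j, (0.14+0j), (0.82+0j)]]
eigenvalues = [(-7.6+9.77j), (-7.6-9.77j), (-8.51+0j), (0.59+0j)]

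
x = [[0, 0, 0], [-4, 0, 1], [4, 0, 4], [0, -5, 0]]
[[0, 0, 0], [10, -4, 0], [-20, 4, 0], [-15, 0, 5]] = x@[[-3, 1, 0], [3, 0, -1], [-2, 0, 0]]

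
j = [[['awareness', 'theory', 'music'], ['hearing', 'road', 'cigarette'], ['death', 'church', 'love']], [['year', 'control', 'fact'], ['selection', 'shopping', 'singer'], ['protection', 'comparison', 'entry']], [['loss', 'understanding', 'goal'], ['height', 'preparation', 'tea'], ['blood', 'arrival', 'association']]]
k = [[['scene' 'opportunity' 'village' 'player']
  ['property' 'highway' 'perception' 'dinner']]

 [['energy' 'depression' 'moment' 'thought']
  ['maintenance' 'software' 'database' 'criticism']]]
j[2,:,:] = [['loss', 'understanding', 'goal'], ['height', 'preparation', 'tea'], ['blood', 'arrival', 'association']]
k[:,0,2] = ['village', 'moment']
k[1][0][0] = 'energy'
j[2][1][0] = 'height'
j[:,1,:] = [['hearing', 'road', 'cigarette'], ['selection', 'shopping', 'singer'], ['height', 'preparation', 'tea']]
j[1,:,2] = ['fact', 'singer', 'entry']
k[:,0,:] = [['scene', 'opportunity', 'village', 'player'], ['energy', 'depression', 'moment', 'thought']]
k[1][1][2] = 'database'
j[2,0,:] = ['loss', 'understanding', 'goal']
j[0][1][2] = 'cigarette'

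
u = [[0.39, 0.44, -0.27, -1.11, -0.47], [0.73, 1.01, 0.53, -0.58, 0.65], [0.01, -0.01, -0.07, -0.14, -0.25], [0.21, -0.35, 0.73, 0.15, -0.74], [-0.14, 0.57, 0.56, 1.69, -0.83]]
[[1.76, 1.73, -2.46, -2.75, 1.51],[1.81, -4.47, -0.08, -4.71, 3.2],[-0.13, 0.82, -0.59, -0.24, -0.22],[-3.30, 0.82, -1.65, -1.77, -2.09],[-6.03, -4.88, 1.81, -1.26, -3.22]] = u @ [[-1.38, -1.19, -1.80, -1.96, 2.44], [0.61, -3.21, 1.00, -2.19, 0.67], [-1.16, -1.22, 0.01, -2.12, -1.38], [-2.45, -2.28, 1.33, 1.02, -0.63], [2.14, -1.59, 1.52, 0.99, 1.71]]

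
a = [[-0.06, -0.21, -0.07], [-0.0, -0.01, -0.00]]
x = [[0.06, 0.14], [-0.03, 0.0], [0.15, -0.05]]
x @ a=[[-0.0, -0.01, -0.0], [0.0, 0.01, 0.0], [-0.01, -0.03, -0.01]]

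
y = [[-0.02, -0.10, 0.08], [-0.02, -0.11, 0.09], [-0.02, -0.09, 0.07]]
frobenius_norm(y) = 0.23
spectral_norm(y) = 0.23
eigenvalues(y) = [0.0, -0.04, -0.02]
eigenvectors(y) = [[-0.58,0.58,0.57], [0.58,0.58,0.51], [0.58,0.58,0.64]]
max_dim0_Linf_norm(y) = 0.11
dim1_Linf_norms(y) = [0.1, 0.11, 0.09]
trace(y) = -0.06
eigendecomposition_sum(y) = [[0.0, -0.0, -0.00], [-0.00, 0.0, 0.00], [-0.00, 0.0, 0.0]] + [[-0.02,-0.19,0.17], [-0.02,-0.19,0.17], [-0.02,-0.19,0.17]] + [[-0.0, 0.09, -0.09], [-0.00, 0.08, -0.08], [-0.0, 0.10, -0.10]]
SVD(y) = [[-0.58, 0.05, -0.82],[-0.64, -0.65, 0.41],[-0.51, 0.75, 0.41]] @ diag([0.22535710065384418, 0.0037652602689773823, 8.828986904736105e-18]) @ [[0.15, 0.77, -0.62],[-0.8, -0.27, -0.53],[-0.58, 0.58, 0.58]]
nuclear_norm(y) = 0.23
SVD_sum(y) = [[-0.02,  -0.10,  0.08],[-0.02,  -0.11,  0.09],[-0.02,  -0.09,  0.07]] + [[-0.00,-0.00,-0.00], [0.0,0.0,0.0], [-0.0,-0.0,-0.00]] + [[0.00, -0.0, -0.0], [-0.00, 0.0, 0.0], [-0.0, 0.00, 0.00]]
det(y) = 0.00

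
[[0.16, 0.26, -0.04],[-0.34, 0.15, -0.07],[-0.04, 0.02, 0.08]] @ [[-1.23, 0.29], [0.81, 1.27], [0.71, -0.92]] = [[-0.01, 0.41], [0.49, 0.16], [0.12, -0.06]]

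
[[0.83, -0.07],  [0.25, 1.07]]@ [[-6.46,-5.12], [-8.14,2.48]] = [[-4.79, -4.42],  [-10.32, 1.37]]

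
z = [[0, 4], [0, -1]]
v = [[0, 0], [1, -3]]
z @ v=[[4, -12], [-1, 3]]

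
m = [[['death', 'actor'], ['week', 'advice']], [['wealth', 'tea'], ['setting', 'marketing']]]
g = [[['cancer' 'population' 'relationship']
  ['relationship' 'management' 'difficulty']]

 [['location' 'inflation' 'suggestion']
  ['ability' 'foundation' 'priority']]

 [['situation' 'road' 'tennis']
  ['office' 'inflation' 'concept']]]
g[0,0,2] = 'relationship'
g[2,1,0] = 'office'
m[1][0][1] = 'tea'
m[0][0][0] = 'death'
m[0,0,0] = 'death'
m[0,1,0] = 'week'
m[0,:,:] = [['death', 'actor'], ['week', 'advice']]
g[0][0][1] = 'population'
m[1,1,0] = 'setting'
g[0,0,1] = 'population'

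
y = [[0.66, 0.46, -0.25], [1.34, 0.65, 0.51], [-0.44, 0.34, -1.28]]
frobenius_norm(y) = 2.27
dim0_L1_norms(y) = [2.44, 1.45, 2.04]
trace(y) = 0.03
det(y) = -0.16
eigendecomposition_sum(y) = [[0.71, 0.42, 0.01], [1.23, 0.73, 0.02], [0.04, 0.02, 0.0]] + [[0.03, -0.02, -0.01], [-0.06, 0.03, 0.02], [-0.03, 0.01, 0.01]] + [[-0.09, 0.06, -0.25], [0.16, -0.11, 0.46], [-0.45, 0.30, -1.29]]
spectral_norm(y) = 1.86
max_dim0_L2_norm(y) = 1.56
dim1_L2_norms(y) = [0.84, 1.57, 1.4]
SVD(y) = [[-0.28, 0.52, -0.81], [-0.81, 0.32, 0.48], [0.51, 0.79, 0.33]] @ diag([1.8645994402468726, 1.2861329294620807, 0.06805156268841894]) @ [[-0.8, -0.26, -0.54],  [0.33, 0.56, -0.76],  [-0.5, 0.79, 0.36]]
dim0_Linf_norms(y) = [1.34, 0.65, 1.28]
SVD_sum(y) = [[0.41, 0.13, 0.28], [1.22, 0.39, 0.81], [-0.76, -0.25, -0.51]] + [[0.22, 0.37, -0.51],[0.14, 0.23, -0.32],[0.34, 0.57, -0.78]] + [[0.03, -0.04, -0.02],  [-0.02, 0.03, 0.01],  [-0.01, 0.02, 0.01]]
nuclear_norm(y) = 3.22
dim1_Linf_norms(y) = [0.66, 1.34, 1.28]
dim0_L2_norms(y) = [1.56, 0.87, 1.4]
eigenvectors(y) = [[-0.50, -0.48, 0.18], [-0.87, 0.8, -0.33], [-0.03, 0.36, 0.93]]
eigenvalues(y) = [1.44, 0.08, -1.49]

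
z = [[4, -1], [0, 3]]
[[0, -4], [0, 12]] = z@[[0, 0], [0, 4]]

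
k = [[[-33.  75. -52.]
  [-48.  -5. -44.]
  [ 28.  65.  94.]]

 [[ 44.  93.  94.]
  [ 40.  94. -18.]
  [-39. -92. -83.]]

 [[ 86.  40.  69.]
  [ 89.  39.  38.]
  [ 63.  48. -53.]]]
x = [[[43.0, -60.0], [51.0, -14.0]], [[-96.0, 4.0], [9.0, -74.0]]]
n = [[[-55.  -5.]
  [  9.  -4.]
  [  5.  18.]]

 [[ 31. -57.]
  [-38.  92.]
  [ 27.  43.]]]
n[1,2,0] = 27.0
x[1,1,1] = -74.0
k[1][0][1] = 93.0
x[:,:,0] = [[43.0, 51.0], [-96.0, 9.0]]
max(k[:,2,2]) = 94.0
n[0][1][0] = 9.0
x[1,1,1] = -74.0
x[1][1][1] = -74.0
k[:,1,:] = [[-48.0, -5.0, -44.0], [40.0, 94.0, -18.0], [89.0, 39.0, 38.0]]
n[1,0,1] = -57.0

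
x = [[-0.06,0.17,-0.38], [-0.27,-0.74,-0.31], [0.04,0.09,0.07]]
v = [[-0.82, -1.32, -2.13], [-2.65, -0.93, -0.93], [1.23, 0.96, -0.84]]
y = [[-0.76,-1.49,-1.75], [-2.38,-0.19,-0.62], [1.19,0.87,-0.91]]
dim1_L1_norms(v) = [4.27, 4.51, 3.03]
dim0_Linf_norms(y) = [2.38, 1.49, 1.75]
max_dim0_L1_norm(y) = 4.33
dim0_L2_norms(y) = [2.77, 1.74, 2.07]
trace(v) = -2.59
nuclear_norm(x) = 1.28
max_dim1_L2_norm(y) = 2.47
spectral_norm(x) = 0.85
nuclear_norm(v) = 6.58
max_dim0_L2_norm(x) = 0.76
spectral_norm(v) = 3.75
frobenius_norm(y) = 3.87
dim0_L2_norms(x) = [0.28, 0.76, 0.5]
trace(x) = -0.73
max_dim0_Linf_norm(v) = 2.65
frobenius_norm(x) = 0.95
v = y + x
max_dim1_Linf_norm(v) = 2.65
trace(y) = -1.86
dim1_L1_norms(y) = [4.0, 3.19, 2.97]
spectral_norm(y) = 3.14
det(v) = 6.06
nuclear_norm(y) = 6.23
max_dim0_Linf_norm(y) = 2.38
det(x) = 0.00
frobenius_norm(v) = 4.34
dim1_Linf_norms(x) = [0.38, 0.74, 0.09]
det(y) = 7.01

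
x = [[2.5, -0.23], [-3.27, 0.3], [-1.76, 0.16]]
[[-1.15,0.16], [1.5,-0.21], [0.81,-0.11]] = x @ [[-0.43, 0.09], [0.31, 0.29]]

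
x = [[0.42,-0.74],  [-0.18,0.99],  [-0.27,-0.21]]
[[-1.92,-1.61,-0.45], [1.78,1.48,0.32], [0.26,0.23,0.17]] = x@[[-2.07, -1.76, -0.76], [1.42, 1.18, 0.18]]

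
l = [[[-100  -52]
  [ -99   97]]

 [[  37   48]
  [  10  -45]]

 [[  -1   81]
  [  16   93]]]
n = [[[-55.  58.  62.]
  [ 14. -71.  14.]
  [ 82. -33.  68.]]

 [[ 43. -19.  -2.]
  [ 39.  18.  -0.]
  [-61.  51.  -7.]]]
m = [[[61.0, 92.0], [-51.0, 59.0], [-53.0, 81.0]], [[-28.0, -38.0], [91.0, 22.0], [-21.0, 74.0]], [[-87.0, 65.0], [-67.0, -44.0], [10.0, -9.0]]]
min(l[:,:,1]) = -52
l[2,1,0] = 16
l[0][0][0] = -100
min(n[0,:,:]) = -71.0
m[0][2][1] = 81.0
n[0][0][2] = 62.0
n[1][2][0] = -61.0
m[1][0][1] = -38.0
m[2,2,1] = -9.0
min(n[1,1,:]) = -0.0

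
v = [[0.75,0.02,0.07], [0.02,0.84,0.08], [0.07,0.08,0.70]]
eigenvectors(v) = [[0.46, -0.82, -0.34], [0.28, 0.50, -0.82], [-0.84, -0.28, -0.46]]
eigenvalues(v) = [0.63, 0.76, 0.89]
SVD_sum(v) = [[0.1, 0.25, 0.14], [0.25, 0.60, 0.34], [0.14, 0.34, 0.19]] + [[0.51,-0.31,0.18], [-0.31,0.19,-0.11], [0.18,-0.11,0.06]] + [[0.14, 0.08, -0.25], [0.08, 0.05, -0.15], [-0.25, -0.15, 0.45]]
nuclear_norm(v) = 2.29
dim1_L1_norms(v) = [0.84, 0.94, 0.85]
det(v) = 0.43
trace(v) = 2.29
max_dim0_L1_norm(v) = 0.94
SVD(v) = [[-0.34, 0.82, -0.46], [-0.82, -0.50, -0.28], [-0.46, 0.28, 0.84]] @ diag([0.8933943526190782, 0.7619143932364035, 0.6346912541445188]) @ [[-0.34, -0.82, -0.46], [0.82, -0.50, 0.28], [-0.46, -0.28, 0.84]]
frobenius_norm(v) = 1.33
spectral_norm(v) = 0.89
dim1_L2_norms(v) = [0.75, 0.84, 0.71]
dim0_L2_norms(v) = [0.75, 0.84, 0.71]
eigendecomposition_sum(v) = [[0.14,0.08,-0.25], [0.08,0.05,-0.15], [-0.25,-0.15,0.45]] + [[0.51,-0.31,0.18], [-0.31,0.19,-0.11], [0.18,-0.11,0.06]] + [[0.1, 0.25, 0.14], [0.25, 0.60, 0.34], [0.14, 0.34, 0.19]]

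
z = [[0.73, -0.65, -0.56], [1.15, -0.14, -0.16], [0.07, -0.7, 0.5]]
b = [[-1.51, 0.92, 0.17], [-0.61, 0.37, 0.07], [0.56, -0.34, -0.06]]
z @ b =[[-1.02, 0.62, 0.11], [-1.74, 1.06, 0.20], [0.60, -0.36, -0.07]]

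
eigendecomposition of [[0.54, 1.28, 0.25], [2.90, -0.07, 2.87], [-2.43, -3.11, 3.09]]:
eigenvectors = [[0.57+0.00j, (-0.08-0.23j), (-0.08+0.23j)], [(-0.78+0j), (0.23-0.52j), 0.23+0.52j], [(-0.24+0j), (0.79+0j), 0.79-0.00j]]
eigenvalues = [(-1.32+0j), (2.44+2.78j), (2.44-2.78j)]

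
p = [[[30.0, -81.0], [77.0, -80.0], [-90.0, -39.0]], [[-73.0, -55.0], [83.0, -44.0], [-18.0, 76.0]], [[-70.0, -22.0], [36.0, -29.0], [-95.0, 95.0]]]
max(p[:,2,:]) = 95.0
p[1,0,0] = -73.0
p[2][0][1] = -22.0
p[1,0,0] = -73.0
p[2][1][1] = -29.0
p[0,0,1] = -81.0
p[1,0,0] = -73.0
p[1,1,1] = -44.0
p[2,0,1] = -22.0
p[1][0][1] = -55.0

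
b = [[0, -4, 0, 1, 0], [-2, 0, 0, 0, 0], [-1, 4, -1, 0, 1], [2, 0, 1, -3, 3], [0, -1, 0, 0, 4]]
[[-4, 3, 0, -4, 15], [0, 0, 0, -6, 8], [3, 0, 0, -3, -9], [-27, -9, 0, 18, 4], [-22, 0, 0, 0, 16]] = b@[[0, 0, 0, 3, -4], [2, 0, 0, 0, -4], [0, 0, 0, 0, 0], [4, 3, 0, -4, -1], [-5, 0, 0, 0, 3]]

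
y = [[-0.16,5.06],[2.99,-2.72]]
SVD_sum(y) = [[-1.53, 4.61],  [1.11, -3.34]] + [[1.37, 0.45], [1.88, 0.62]]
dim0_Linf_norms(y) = [2.99, 5.06]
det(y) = -14.69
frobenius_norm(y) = 6.48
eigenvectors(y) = [[0.87, -0.69], [0.49, 0.73]]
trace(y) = -2.88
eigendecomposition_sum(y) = [[1.74,  1.64], [0.97,  0.91]] + [[-1.90, 3.42],  [2.02, -3.63]]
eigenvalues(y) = [2.65, -5.53]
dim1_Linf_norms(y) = [5.06, 2.99]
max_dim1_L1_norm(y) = 5.71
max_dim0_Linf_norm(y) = 5.06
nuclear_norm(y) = 8.45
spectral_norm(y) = 6.00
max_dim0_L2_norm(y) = 5.74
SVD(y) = [[0.81, -0.59], [-0.59, -0.81]] @ diag([5.996992440412793, 2.4502615512699477]) @ [[-0.31, 0.95], [-0.95, -0.31]]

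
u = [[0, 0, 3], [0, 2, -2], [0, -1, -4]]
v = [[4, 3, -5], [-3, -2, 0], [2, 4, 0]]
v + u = [[4, 3, -2], [-3, 0, -2], [2, 3, -4]]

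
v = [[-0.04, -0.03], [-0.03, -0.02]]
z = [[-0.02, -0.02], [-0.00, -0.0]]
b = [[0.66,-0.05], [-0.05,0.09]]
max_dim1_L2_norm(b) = 0.66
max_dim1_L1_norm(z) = 0.04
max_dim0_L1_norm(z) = 0.02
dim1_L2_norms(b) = [0.66, 0.1]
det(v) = -0.00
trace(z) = -0.02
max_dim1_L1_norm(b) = 0.71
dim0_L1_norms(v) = [0.07, 0.05]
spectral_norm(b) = 0.66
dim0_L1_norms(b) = [0.71, 0.14]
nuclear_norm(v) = 0.06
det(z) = 0.00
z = b @ v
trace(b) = 0.75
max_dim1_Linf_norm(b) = 0.66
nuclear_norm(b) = 0.75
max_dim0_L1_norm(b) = 0.71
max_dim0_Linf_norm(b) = 0.66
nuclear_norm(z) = 0.03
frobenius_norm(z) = 0.03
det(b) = 0.06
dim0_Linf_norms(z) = [0.02, 0.02]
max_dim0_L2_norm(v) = 0.05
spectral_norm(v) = 0.06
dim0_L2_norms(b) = [0.66, 0.1]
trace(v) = -0.06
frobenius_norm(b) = 0.67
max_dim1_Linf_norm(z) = 0.02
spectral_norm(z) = 0.03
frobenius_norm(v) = 0.06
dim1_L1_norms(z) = [0.04, 0.0]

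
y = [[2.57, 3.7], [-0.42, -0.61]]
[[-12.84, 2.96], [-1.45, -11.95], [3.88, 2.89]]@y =[[-34.24,-49.31], [1.29,1.92], [8.76,12.59]]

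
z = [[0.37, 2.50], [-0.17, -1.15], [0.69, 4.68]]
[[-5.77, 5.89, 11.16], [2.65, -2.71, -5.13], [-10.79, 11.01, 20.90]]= z @ [[-6.48, 5.99, -1.66], [-1.35, 1.47, 4.71]]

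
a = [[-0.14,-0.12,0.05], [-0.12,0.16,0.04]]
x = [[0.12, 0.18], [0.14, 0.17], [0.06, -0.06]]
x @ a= [[-0.04, 0.01, 0.01], [-0.04, 0.01, 0.01], [-0.00, -0.02, 0.0]]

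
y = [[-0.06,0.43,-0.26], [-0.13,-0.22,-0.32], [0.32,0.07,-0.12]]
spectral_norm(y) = 0.52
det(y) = -0.07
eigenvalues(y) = [(-0.02+0.44j), (-0.02-0.44j), (-0.36+0j)]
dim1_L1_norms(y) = [0.75, 0.67, 0.51]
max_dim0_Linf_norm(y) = 0.43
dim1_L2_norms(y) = [0.51, 0.41, 0.35]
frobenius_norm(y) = 0.74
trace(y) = -0.40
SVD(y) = [[0.95, 0.15, -0.25], [-0.09, 0.96, 0.26], [0.28, -0.23, 0.93]] @ diag([0.518595867308823, 0.41417029873959904, 0.3240698845190045]) @ [[0.09, 0.87, -0.49], [-0.5, -0.39, -0.77], [0.86, -0.31, -0.4]]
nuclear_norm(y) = 1.26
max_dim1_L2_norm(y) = 0.51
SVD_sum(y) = [[0.04, 0.43, -0.24], [-0.0, -0.04, 0.02], [0.01, 0.13, -0.07]] + [[-0.03, -0.02, -0.05], [-0.2, -0.15, -0.31], [0.05, 0.04, 0.07]] + [[-0.07,0.03,0.03],[0.07,-0.03,-0.03],[0.26,-0.09,-0.12]]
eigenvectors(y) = [[(0.71+0j), (0.71-0j), -0.53+0.00j], [0.18+0.42j, (0.18-0.42j), 0.68+0.00j], [0.18-0.50j, (0.18+0.5j), 0.51+0.00j]]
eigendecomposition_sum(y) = [[0.18j, (0.14+0.09j), (-0.19+0.06j)], [(-0.11+0.05j), (-0.02+0.11j), (-0.08-0.1j)], [0.13+0.04j, 0.10-0.08j, (-0+0.15j)]] + [[0.00-0.18j, (0.14-0.09j), -0.19-0.06j], [-0.11-0.05j, (-0.02-0.11j), (-0.08+0.1j)], [(0.13-0.04j), 0.10+0.08j, (-0-0.15j)]] + [[(-0.07+0j), (0.14-0j), (0.12-0j)], [0.08-0.00j, (-0.18+0j), -0.15+0.00j], [0.06-0.00j, -0.14+0.00j, (-0.11+0j)]]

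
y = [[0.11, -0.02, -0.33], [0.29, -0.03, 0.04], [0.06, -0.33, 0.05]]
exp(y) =[[1.11, 0.04, -0.36],[0.3, 0.97, -0.01],[0.01, -0.33, 1.04]]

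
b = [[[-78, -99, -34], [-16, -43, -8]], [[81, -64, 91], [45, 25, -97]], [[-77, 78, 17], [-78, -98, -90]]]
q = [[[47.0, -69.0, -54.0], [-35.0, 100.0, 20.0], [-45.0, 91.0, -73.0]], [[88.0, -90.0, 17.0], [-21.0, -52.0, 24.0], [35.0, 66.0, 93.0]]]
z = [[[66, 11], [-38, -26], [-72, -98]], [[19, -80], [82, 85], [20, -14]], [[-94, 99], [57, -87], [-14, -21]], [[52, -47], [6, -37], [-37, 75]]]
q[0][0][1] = -69.0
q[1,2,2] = 93.0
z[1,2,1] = -14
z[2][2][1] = -21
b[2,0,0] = -77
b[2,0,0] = -77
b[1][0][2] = 91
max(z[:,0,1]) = 99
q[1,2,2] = 93.0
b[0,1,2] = -8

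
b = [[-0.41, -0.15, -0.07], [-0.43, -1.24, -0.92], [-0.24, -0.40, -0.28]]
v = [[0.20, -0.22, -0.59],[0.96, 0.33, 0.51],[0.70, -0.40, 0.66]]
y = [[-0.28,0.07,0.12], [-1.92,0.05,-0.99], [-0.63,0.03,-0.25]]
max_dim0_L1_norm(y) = 2.83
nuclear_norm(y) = 2.53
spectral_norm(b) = 1.71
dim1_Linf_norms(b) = [0.41, 1.24, 0.4]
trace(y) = -0.48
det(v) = 0.51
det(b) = 0.00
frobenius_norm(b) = 1.75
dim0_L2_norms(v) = [1.2, 0.56, 1.02]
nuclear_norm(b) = 2.07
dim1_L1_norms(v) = [1.01, 1.8, 1.76]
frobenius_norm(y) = 2.29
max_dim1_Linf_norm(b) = 1.24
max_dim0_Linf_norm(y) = 1.92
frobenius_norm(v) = 1.68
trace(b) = -1.93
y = b @ v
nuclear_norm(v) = 2.64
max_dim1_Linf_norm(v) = 0.96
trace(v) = 1.19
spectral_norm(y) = 2.27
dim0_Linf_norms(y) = [1.92, 0.07, 0.99]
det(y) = 0.00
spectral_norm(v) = 1.45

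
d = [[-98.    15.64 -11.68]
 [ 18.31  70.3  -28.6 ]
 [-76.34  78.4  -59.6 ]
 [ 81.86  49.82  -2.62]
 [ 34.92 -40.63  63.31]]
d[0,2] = -11.68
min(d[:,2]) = -59.6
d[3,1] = 49.82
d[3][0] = 81.86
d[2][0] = -76.34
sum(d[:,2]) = -39.19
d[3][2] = -2.62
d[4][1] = -40.63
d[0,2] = -11.68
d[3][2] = -2.62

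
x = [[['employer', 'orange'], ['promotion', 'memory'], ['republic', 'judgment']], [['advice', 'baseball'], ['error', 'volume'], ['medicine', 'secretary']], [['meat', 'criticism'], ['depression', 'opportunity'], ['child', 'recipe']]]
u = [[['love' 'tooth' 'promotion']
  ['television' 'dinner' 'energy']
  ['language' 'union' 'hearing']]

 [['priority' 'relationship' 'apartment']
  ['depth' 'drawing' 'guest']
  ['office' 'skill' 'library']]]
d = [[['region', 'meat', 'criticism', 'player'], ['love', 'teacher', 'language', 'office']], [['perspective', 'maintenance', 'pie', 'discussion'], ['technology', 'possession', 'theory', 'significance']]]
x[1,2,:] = ['medicine', 'secretary']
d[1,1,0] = 'technology'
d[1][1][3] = 'significance'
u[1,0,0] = 'priority'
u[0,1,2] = 'energy'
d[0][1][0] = 'love'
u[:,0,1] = ['tooth', 'relationship']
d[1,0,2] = 'pie'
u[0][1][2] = 'energy'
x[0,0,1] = 'orange'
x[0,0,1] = 'orange'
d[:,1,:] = [['love', 'teacher', 'language', 'office'], ['technology', 'possession', 'theory', 'significance']]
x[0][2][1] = 'judgment'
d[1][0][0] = 'perspective'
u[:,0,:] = [['love', 'tooth', 'promotion'], ['priority', 'relationship', 'apartment']]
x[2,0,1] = 'criticism'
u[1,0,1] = 'relationship'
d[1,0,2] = 'pie'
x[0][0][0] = 'employer'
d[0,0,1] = 'meat'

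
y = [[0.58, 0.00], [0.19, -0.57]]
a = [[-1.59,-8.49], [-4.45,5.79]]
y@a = [[-0.92, -4.92], [2.23, -4.91]]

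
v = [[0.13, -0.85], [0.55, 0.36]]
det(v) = 0.51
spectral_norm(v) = 0.93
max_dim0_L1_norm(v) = 1.21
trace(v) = 0.49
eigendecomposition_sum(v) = [[0.06+0.36j, -0.43+0.15j],[0.27-0.10j, (0.18+0.32j)]] + [[(0.06-0.36j), -0.43-0.15j], [(0.27+0.1j), 0.18-0.32j]]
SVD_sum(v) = [[-0.13, -0.81], [0.07, 0.44]] + [[0.26, -0.04], [0.48, -0.08]]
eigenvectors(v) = [[0.78+0.00j, 0.78-0.00j], [-0.11-0.62j, -0.11+0.62j]]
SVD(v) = [[-0.88, 0.48], [0.48, 0.88]] @ diag([0.9306472852289563, 0.5526261218002401]) @ [[0.16, 0.99], [0.99, -0.16]]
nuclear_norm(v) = 1.48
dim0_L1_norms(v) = [0.68, 1.21]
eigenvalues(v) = [(0.24+0.67j), (0.24-0.67j)]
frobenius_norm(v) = 1.08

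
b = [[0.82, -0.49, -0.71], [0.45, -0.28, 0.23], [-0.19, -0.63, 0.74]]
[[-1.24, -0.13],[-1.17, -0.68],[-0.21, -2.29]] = b @ [[-2.15, 0.45], [0.07, 2.39], [-0.78, -0.94]]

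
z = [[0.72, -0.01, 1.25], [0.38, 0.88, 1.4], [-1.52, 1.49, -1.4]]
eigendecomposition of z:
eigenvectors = [[0.49, 0.8, 0.41], [0.42, 0.38, 0.88], [-0.77, -0.46, 0.24]]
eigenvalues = [-1.24, -0.0, 1.44]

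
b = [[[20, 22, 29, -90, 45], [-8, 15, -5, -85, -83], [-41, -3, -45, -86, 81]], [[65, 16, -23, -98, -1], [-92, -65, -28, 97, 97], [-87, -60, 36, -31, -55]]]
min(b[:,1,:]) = -92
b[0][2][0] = -41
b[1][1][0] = -92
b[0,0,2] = 29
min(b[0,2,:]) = -86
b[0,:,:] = [[20, 22, 29, -90, 45], [-8, 15, -5, -85, -83], [-41, -3, -45, -86, 81]]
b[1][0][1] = 16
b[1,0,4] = -1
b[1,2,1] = -60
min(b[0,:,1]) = -3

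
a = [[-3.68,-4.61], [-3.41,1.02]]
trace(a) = -2.66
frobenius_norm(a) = 6.89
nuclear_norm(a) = 9.30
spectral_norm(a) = 6.11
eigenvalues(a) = [-5.94, 3.28]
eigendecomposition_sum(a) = [[-4.48,-2.97], [-2.20,-1.46]] + [[0.80, -1.64], [-1.21, 2.48]]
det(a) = -19.47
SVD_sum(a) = [[-4.33, -3.89], [-1.38, -1.24]] + [[0.65, -0.72], [-2.03, 2.26]]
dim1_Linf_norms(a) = [4.61, 3.41]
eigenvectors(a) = [[-0.9, 0.55], [-0.44, -0.83]]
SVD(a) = [[-0.95, -0.3],  [-0.3, 0.95]] @ diag([6.106934771970773, 3.188784673021099]) @ [[0.74, 0.67], [-0.67, 0.74]]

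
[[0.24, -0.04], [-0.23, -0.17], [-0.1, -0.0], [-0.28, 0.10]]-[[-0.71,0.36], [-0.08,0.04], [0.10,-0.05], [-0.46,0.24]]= [[0.95, -0.40],  [-0.15, -0.21],  [-0.20, 0.05],  [0.18, -0.14]]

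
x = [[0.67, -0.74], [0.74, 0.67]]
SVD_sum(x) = [[0.0, -0.74], [0.0, 0.67]] + [[0.67, 0.0], [0.74, 0.0]]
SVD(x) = [[-0.74, -0.67], [0.67, -0.74]] @ diag([0.9982484660644363, 0.9982484660644362]) @ [[0.0, 1.0], [-1.0, -0.0]]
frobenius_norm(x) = 1.41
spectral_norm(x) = 1.00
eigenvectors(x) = [[0.71+0.00j, 0.71-0.00j], [-0.71j, 0.71j]]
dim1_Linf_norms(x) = [0.74, 0.74]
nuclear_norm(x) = 2.00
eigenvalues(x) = [(0.67+0.74j), (0.67-0.74j)]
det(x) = 1.00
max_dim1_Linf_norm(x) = 0.74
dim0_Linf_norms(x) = [0.74, 0.74]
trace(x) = 1.34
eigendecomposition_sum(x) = [[(0.34+0.37j),-0.37+0.34j], [0.37-0.34j,0.34+0.37j]] + [[(0.34-0.37j),(-0.37-0.34j)], [0.37+0.34j,(0.34-0.37j)]]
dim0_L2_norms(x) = [1.0, 1.0]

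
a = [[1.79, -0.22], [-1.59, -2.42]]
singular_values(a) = [3.05, 1.54]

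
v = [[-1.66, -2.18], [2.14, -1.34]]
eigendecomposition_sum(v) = [[-0.83+1.02j, -1.09-0.76j], [(1.07+0.75j), -0.67+1.13j]] + [[-0.83-1.02j, -1.09+0.76j], [1.07-0.75j, (-0.67-1.13j)]]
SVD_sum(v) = [[-2.18, -1.32], [0.97, 0.59]] + [[0.52,-0.86], [1.17,-1.93]]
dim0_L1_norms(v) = [3.8, 3.52]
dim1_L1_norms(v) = [3.84, 3.48]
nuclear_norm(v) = 5.26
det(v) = 6.89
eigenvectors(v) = [[0.71+0.00j,0.71-0.00j], [(-0.05-0.7j),-0.05+0.70j]]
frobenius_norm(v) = 3.73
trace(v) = -3.00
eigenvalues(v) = [(-1.5+2.15j), (-1.5-2.15j)]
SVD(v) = [[-0.91, 0.41], [0.41, 0.91]] @ diag([2.790997995063306, 2.4685076851313643]) @ [[0.86, 0.52], [0.52, -0.86]]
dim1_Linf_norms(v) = [2.18, 2.14]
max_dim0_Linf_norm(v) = 2.18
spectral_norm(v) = 2.79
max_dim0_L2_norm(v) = 2.71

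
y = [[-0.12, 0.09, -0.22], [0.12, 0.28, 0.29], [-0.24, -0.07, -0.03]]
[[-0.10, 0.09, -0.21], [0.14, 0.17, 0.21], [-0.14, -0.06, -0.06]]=y @ [[0.53, 0.07, 0.19], [0.07, 0.72, -0.14], [0.19, -0.14, 0.78]]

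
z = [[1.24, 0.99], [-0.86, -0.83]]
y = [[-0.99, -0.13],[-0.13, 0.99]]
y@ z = [[-1.12, -0.87], [-1.01, -0.95]]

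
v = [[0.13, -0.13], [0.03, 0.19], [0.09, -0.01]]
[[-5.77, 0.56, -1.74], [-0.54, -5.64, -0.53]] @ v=[[-0.89,0.87], [-0.29,-1.0]]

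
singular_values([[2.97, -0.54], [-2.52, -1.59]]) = [3.95, 1.54]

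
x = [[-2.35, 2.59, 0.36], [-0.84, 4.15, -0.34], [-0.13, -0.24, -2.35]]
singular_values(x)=[5.31, 2.4, 1.44]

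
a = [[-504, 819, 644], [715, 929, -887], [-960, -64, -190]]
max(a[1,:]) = 929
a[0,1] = 819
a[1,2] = -887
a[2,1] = -64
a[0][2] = 644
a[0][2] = 644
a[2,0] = -960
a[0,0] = -504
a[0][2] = 644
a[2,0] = -960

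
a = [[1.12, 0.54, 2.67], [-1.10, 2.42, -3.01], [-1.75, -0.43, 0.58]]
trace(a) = 4.12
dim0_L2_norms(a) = [2.35, 2.52, 4.07]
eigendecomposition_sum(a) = [[(0.55+1.05j), (0.25-0.08j), (1.35-0.33j)],  [-0.91-0.06j, -0.05+0.20j, (-0.33+1.03j)],  [(-0.81+0.26j), (0.03+0.19j), (0.07+1j)]] + [[(0.55-1.05j), 0.25+0.08j, 1.35+0.33j], [-0.91+0.06j, (-0.05-0.2j), (-0.33-1.03j)], [(-0.81-0.26j), (0.03-0.19j), (0.07-1j)]] + [[0.01+0.00j, (0.04+0j), (-0.04-0j)], [0.73+0.00j, (2.52+0j), (-2.35-0j)], [(-0.14-0j), (-0.48-0j), 0.45+0.00j]]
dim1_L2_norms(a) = [2.95, 4.02, 1.89]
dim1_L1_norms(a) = [4.33, 6.53, 2.76]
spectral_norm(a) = 4.60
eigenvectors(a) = [[0.69+0.00j, (0.69-0j), -0.02+0.00j], [(-0.28+0.45j), -0.28-0.45j, -0.98+0.00j], [(-0.09+0.49j), -0.09-0.49j, 0.19+0.00j]]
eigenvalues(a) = [(0.57+2.24j), (0.57-2.24j), (2.98+0j)]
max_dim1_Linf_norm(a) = 3.01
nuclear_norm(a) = 8.36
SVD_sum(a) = [[0.8, -0.94, 2.13], [-1.26, 1.49, -3.36], [0.03, -0.04, 0.09]] + [[0.92,0.93,0.07], [0.56,0.56,0.04], [-1.05,-1.07,-0.08]] + [[-0.6, 0.55, 0.47], [-0.4, 0.37, 0.31], [-0.73, 0.68, 0.57]]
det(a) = 15.88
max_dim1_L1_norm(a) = 6.53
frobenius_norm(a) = 5.33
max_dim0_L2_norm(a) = 4.07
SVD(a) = [[-0.54,-0.61,0.58], [0.84,-0.37,0.39], [-0.02,0.7,0.71]] @ diag([4.604293062234528, 2.144326108338009, 1.608586627496005]) @ [[-0.32,0.38,-0.87], [-0.7,-0.71,-0.05], [-0.64,0.59,0.50]]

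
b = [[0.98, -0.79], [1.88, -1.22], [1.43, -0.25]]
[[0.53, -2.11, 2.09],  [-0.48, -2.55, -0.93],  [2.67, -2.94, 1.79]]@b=[[-0.46, 1.63], [-6.59, 3.72], [-0.35, 1.03]]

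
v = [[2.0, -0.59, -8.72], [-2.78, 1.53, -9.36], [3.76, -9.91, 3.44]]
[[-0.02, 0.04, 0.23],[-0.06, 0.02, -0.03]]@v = [[0.71, -2.21, 0.59],  [-0.29, 0.36, 0.23]]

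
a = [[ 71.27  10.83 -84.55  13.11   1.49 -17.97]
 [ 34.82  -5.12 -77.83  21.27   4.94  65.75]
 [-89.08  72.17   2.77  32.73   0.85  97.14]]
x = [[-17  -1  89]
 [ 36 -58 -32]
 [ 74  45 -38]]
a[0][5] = -17.97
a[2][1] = 72.17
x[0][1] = -1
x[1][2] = -32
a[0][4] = 1.49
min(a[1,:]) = -77.83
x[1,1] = -58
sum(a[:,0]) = 17.010000000000005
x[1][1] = -58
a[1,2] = -77.83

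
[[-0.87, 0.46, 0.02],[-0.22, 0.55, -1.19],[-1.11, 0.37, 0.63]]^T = [[-0.87, -0.22, -1.11], [0.46, 0.55, 0.37], [0.02, -1.19, 0.63]]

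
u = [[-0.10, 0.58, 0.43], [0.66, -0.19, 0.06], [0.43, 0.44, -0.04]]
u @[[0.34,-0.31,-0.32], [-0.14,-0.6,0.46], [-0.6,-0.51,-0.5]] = [[-0.37, -0.54, 0.08],  [0.22, -0.12, -0.33],  [0.11, -0.38, 0.08]]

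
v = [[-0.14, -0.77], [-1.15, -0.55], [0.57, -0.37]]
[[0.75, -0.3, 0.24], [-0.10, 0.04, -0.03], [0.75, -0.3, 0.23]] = v @ [[0.61, -0.24, 0.19], [-1.09, 0.43, -0.34]]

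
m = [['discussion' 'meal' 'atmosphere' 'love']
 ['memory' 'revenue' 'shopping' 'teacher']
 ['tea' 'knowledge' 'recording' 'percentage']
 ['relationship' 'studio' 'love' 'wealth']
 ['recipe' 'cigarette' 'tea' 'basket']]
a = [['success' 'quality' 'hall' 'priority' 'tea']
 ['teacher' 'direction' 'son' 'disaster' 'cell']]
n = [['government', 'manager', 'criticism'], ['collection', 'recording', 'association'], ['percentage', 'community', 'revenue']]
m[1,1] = 'revenue'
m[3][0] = 'relationship'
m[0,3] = 'love'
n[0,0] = 'government'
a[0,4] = 'tea'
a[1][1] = 'direction'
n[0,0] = 'government'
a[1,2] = 'son'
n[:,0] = ['government', 'collection', 'percentage']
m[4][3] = 'basket'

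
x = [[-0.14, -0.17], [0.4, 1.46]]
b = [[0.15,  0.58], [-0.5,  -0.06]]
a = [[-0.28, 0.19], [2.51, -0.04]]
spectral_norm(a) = 2.53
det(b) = 0.28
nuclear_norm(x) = 1.62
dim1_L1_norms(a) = [0.47, 2.55]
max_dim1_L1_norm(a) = 2.55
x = a @ b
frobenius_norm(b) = 0.78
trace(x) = 1.32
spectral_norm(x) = 1.53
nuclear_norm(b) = 1.08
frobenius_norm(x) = 1.53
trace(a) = -0.32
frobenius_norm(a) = 2.53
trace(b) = 0.09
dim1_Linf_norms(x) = [0.17, 1.46]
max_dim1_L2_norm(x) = 1.51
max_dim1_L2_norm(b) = 0.6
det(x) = -0.14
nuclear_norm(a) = 2.71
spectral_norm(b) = 0.65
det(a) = -0.47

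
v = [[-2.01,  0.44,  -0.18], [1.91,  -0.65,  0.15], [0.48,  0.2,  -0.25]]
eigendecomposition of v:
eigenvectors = [[0.69+0.00j,  0.04-0.07j,  (0.04+0.07j)],[(-0.72+0j),  -0.20-0.26j,  -0.20+0.26j],[(-0.08+0j),  -0.94+0.00j,  -0.94-0.00j]]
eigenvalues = [(-2.45+0j), (-0.23+0.09j), (-0.23-0.09j)]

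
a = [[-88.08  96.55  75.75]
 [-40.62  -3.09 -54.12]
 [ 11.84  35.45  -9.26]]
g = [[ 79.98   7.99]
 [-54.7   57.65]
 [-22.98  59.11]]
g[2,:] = [-22.98, 59.11]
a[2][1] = 35.45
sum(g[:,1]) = 124.75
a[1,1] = -3.09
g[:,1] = [7.99, 57.65, 59.11]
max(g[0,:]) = 79.98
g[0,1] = 7.99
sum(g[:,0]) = 2.3000000000000007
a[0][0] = -88.08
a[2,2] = -9.26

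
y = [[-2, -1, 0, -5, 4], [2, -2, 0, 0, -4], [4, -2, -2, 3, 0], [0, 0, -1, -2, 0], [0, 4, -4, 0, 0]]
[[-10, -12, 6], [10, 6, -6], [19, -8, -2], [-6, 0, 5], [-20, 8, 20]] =y @[[0, -1, -3], [-5, 2, 0], [0, 0, -5], [3, 0, 0], [0, -3, 0]]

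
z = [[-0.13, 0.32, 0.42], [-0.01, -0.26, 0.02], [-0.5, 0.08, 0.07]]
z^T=[[-0.13, -0.01, -0.50],[0.32, -0.26, 0.08],[0.42, 0.02, 0.07]]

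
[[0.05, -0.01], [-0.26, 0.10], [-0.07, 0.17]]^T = [[0.05, -0.26, -0.07],[-0.01, 0.1, 0.17]]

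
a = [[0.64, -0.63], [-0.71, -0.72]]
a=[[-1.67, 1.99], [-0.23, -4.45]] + [[2.31,-2.62], [-0.48,3.73]]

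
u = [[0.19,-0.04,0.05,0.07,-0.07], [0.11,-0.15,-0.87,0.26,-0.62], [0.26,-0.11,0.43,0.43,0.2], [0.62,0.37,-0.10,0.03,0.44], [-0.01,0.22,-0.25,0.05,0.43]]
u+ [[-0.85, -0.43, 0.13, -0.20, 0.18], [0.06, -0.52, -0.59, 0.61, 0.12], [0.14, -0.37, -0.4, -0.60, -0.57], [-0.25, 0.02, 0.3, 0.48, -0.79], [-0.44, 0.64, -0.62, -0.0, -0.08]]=[[-0.66,-0.47,0.18,-0.13,0.11], [0.17,-0.67,-1.46,0.87,-0.5], [0.4,-0.48,0.03,-0.17,-0.37], [0.37,0.39,0.20,0.51,-0.35], [-0.45,0.86,-0.87,0.05,0.35]]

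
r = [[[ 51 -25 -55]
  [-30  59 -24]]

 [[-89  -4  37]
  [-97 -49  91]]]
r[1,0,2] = 37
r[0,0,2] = -55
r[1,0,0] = -89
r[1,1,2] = 91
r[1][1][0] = -97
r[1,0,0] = -89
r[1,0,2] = 37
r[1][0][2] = 37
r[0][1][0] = -30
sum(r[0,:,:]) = -24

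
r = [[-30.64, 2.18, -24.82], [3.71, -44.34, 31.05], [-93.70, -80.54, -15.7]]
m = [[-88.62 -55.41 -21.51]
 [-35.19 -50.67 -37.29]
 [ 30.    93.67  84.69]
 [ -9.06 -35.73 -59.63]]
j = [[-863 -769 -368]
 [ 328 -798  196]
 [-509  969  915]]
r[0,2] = -24.82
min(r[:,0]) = -93.7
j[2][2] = 915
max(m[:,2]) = 84.69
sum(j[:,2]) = 743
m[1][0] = -35.19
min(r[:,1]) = -80.54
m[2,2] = 84.69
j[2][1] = 969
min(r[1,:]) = -44.34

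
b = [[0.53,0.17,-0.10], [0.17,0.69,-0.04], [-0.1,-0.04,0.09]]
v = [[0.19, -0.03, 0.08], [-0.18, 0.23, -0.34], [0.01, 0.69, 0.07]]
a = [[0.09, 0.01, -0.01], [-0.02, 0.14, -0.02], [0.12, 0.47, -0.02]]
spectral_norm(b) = 0.81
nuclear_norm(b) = 1.31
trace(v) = 0.49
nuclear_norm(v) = 1.27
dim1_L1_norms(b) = [0.8, 0.9, 0.23]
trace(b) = 1.31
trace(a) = 0.21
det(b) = 0.02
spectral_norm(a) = 0.50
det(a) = 0.00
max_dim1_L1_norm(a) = 0.61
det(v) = 0.04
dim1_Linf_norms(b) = [0.53, 0.69, 0.1]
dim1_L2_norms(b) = [0.57, 0.71, 0.14]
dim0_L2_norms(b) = [0.57, 0.71, 0.14]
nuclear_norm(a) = 0.62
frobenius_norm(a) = 0.51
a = v @ b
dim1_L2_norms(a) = [0.09, 0.14, 0.49]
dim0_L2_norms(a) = [0.15, 0.49, 0.03]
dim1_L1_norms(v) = [0.3, 0.75, 0.77]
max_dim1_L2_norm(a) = 0.49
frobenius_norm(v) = 0.85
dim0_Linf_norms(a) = [0.12, 0.47, 0.02]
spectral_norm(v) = 0.73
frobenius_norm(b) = 0.92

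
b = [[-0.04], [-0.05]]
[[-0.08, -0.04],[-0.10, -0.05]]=b @[[1.92, 1.02]]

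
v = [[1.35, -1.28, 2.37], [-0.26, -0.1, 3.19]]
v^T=[[1.35,-0.26], [-1.28,-0.10], [2.37,3.19]]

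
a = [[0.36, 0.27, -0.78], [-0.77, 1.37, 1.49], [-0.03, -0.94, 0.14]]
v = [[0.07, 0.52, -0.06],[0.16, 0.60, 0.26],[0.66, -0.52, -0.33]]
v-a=[[-0.29, 0.25, 0.72], [0.93, -0.77, -1.23], [0.69, 0.42, -0.47]]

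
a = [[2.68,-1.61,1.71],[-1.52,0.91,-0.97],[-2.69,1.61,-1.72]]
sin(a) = [[1.36,-0.82,0.87], [-0.77,0.46,-0.49], [-1.37,0.82,-0.88]]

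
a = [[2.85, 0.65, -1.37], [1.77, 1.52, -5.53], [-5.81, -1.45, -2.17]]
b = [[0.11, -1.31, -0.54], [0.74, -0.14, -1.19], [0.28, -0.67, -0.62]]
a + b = [[2.96, -0.66, -1.91], [2.51, 1.38, -6.72], [-5.53, -2.12, -2.79]]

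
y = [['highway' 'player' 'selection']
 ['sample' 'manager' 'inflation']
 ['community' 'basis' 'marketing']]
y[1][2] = 'inflation'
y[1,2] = 'inflation'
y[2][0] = 'community'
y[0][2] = 'selection'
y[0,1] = 'player'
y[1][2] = 'inflation'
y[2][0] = 'community'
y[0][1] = 'player'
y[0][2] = 'selection'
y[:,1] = ['player', 'manager', 'basis']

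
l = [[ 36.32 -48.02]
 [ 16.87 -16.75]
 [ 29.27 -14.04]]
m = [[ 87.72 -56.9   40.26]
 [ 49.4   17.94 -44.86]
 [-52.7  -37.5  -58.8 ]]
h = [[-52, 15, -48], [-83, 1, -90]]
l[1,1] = -16.75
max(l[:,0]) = 36.32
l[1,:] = [16.87, -16.75]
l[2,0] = 29.27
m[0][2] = 40.26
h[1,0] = -83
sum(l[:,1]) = -78.81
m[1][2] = -44.86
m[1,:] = [49.4, 17.94, -44.86]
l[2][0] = 29.27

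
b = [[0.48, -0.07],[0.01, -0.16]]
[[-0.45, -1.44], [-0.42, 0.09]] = b @ [[-0.57, -3.11], [2.57, -0.77]]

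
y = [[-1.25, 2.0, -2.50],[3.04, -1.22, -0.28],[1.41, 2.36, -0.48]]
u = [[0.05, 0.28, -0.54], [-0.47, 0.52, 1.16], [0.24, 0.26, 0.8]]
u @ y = [[0.03,  -1.52,  0.06], [3.8,  1.16,  0.47], [1.62,  2.05,  -1.06]]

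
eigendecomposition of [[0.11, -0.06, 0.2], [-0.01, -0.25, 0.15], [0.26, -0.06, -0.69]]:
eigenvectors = [[-0.96, 0.24, 0.18], [-0.08, 0.29, 0.98], [-0.28, -0.93, -0.03]]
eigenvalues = [0.16, -0.74, -0.26]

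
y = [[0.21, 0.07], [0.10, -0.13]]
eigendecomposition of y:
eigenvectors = [[0.96,  -0.19],[0.27,  0.98]]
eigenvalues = [0.23, -0.15]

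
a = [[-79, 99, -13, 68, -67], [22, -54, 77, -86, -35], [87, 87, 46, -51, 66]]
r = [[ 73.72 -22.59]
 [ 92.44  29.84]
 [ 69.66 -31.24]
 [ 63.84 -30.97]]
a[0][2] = -13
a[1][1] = -54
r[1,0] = 92.44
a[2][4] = 66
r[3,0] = 63.84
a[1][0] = 22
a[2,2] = 46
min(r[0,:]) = -22.59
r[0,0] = 73.72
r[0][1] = -22.59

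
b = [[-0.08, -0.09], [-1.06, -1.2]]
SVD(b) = [[-0.07, -1.0], [-1.00, 0.07]] @ diag([1.6056462438414865, 0.0003736813151100524]) @ [[0.66, 0.75], [0.75, -0.66]]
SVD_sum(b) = [[-0.08, -0.09], [-1.06, -1.20]] + [[-0.00, 0.0], [0.00, -0.00]]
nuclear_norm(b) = 1.61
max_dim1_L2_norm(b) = 1.6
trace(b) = -1.28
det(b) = 0.00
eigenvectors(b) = [[0.75, 0.07], [-0.66, 1.00]]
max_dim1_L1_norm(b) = 2.26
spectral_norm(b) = 1.61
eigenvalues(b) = [-0.0, -1.28]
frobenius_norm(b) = 1.61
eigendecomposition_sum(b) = [[-0.0, 0.0],  [0.0, -0.0]] + [[-0.08, -0.09], [-1.06, -1.2]]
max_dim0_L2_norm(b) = 1.2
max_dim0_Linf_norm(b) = 1.2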